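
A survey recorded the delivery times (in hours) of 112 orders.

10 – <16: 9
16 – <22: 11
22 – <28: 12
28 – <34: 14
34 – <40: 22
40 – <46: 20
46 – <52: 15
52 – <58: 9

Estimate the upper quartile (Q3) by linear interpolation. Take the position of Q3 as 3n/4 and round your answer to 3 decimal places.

44.800

Cumulative frequencies: 9, 20, 32, 46, 68, 88, 103, 112
n = 112; position = 3n/4 = 84.
This falls in the class 40 – <46: L = 40, F = 68, f = 20, h = 6.
Upper quartile ≈ 40 + ((84 − 68) / 20) × 6 = 44.8000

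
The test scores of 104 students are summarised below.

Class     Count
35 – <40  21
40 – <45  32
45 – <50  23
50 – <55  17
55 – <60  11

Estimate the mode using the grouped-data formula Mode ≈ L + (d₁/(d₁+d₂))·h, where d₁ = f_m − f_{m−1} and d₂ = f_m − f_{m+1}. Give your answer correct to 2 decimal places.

Modal class: 40 – <45 (highest frequency 32).
d₁ = 32 − 21 = 11, d₂ = 32 − 23 = 9
Mode ≈ 40 + (11/(11+9)) × 5 = 40 + 2.7500 = 42.7500

42.75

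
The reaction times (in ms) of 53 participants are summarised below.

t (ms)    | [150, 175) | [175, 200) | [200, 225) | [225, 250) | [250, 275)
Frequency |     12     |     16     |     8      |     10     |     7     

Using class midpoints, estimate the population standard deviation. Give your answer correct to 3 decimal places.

33.851

Midpoints: 162.5, 187.5, 212.5, 237.5, 262.5
n = 53, Σfm = 10862.5, mean = 204.9528
Σfm² = 2287031.25
Σf(m − x̄)² = Σfm² − (Σfm)²/n = 2287031.25 − 10862.5²/53 = 60731.1321
Population variance = 60731.1321 / 53 = 1145.8704
Standard deviation = √1145.8704 = 33.8507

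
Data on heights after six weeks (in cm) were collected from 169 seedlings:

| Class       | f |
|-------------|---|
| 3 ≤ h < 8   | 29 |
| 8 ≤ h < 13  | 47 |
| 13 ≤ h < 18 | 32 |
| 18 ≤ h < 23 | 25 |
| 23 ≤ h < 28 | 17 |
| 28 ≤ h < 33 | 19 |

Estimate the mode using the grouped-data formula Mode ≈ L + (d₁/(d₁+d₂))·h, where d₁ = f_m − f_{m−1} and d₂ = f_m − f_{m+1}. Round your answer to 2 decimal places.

Modal class: 8 ≤ h < 13 (highest frequency 47).
d₁ = 47 − 29 = 18, d₂ = 47 − 32 = 15
Mode ≈ 8 + (18/(18+15)) × 5 = 8 + 2.7273 = 10.7273

10.73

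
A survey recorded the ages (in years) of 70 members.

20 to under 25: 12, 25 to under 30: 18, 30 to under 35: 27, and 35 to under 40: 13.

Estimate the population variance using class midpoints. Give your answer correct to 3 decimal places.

23.923

Midpoints: 22.5, 27.5, 32.5, 37.5
n = 70, Σfm = 2130, mean = 30.4286
Σfm² = 66487.5
Σf(m − x̄)² = Σfm² − (Σfm)²/n = 66487.5 − 2130²/70 = 1674.6429
Population variance = 1674.6429 / 70 = 23.9235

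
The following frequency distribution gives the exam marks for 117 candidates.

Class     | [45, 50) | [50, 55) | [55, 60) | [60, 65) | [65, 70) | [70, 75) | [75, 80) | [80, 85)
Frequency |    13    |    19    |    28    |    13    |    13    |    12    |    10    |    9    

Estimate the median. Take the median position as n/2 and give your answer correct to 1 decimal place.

Cumulative frequencies: 13, 32, 60, 73, 86, 98, 108, 117
n = 117; position = n/2 = 58.5.
This falls in the class [55, 60): L = 55, F = 32, f = 28, h = 5.
Median ≈ 55 + ((58.5 − 32) / 28) × 5 = 59.7321

59.7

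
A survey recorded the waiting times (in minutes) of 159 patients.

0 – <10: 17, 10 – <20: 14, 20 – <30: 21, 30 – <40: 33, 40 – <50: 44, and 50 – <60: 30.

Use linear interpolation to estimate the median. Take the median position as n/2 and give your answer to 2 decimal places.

38.33

Cumulative frequencies: 17, 31, 52, 85, 129, 159
n = 159; position = n/2 = 79.5.
This falls in the class 30 – <40: L = 30, F = 52, f = 33, h = 10.
Median ≈ 30 + ((79.5 − 52) / 33) × 10 = 38.3333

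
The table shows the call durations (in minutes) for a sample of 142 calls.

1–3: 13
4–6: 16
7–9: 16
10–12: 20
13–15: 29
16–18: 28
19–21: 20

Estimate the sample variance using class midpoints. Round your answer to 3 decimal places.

Midpoints: 2, 5, 8, 11, 14, 17, 20
n = 142, Σfm = 1736, mean = 12.2254
Σfm² = 25672
Σf(m − x̄)² = Σfm² − (Σfm)²/n = 25672 − 1736²/142 = 4448.7887
Sample variance = 4448.7887 / 141 = 31.5517

31.552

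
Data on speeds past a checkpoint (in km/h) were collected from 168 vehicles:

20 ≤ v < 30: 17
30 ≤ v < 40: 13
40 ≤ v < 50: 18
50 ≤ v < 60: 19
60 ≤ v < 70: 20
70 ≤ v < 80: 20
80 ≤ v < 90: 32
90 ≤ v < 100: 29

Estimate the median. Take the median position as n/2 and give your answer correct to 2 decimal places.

Cumulative frequencies: 17, 30, 48, 67, 87, 107, 139, 168
n = 168; position = n/2 = 84.
This falls in the class 60 ≤ v < 70: L = 60, F = 67, f = 20, h = 10.
Median ≈ 60 + ((84 − 67) / 20) × 10 = 68.5000

68.50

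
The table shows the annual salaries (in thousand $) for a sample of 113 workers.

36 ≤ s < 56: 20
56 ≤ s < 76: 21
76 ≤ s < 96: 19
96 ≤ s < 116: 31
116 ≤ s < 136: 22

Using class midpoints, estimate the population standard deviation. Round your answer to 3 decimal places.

Midpoints: 46, 66, 86, 106, 126
n = 113, Σfm = 9998, mean = 88.4779
Σfm² = 971908
Σf(m − x̄)² = Σfm² − (Σfm)²/n = 971908 − 9998²/113 = 87306.1947
Population variance = 87306.1947 / 113 = 772.6212
Standard deviation = √772.6212 = 27.7961

27.796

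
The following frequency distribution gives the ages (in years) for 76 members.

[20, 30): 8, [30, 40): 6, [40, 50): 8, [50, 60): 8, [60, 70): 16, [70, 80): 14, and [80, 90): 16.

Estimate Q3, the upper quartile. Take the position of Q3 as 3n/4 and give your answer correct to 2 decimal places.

Cumulative frequencies: 8, 14, 22, 30, 46, 60, 76
n = 76; position = 3n/4 = 57.
This falls in the class [70, 80): L = 70, F = 46, f = 14, h = 10.
Upper quartile ≈ 70 + ((57 − 46) / 14) × 10 = 77.8571

77.86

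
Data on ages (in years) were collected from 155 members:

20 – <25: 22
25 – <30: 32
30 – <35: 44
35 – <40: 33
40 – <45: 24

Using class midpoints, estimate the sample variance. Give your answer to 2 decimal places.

Midpoints: 22.5, 27.5, 32.5, 37.5, 42.5
n = 155, Σfm = 5062.5, mean = 32.6613
Σfm² = 171568.75
Σf(m − x̄)² = Σfm² − (Σfm)²/n = 171568.75 − 5062.5²/155 = 6220.9677
Sample variance = 6220.9677 / 154 = 40.3959

40.40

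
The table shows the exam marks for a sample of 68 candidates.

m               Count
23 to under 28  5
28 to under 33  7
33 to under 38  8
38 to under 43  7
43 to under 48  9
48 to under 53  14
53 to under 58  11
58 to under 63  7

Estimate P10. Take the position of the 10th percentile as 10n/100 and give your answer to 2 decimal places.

29.29

Cumulative frequencies: 5, 12, 20, 27, 36, 50, 61, 68
n = 68; position = 10n/100 = 6.8.
This falls in the class 28 to under 33: L = 28, F = 5, f = 7, h = 5.
10th percentile ≈ 28 + ((6.8 − 5) / 7) × 5 = 29.2857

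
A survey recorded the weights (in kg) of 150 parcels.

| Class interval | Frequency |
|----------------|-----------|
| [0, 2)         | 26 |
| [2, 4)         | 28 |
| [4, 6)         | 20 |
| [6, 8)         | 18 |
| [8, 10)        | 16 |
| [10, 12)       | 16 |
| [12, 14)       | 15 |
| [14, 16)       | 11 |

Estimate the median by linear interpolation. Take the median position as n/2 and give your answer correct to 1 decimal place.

6.1

Cumulative frequencies: 26, 54, 74, 92, 108, 124, 139, 150
n = 150; position = n/2 = 75.
This falls in the class [6, 8): L = 6, F = 74, f = 18, h = 2.
Median ≈ 6 + ((75 − 74) / 18) × 2 = 6.1111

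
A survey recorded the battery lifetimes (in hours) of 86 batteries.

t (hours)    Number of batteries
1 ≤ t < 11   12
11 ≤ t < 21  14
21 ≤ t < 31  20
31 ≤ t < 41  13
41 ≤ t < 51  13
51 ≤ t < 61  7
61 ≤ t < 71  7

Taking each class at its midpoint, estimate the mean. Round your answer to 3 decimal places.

31.814

Midpoints: 6, 16, 26, 36, 46, 56, 66
Σfm = 12×6 + 14×16 + 20×26 + 13×36 + 13×46 + 7×56 + 7×66 = 2736
n = Σf = 86
Mean = 2736 / 86 = 31.8140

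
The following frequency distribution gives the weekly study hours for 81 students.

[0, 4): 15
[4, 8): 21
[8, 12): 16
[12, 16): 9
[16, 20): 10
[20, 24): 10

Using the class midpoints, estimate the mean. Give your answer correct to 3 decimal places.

Midpoints: 2, 6, 10, 14, 18, 22
Σfm = 15×2 + 21×6 + 16×10 + 9×14 + 10×18 + 10×22 = 842
n = Σf = 81
Mean = 842 / 81 = 10.3951

10.395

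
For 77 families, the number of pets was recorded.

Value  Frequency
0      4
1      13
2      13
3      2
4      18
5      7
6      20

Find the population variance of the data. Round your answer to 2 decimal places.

Values: 0, 1, 2, 3, 4, 5, 6
n = 77, Σfx = 272, mean = 3.5325
Σfx² = 1266
Σf(x − x̄)² = Σfx² − (Σfx)²/n = 1266 − 272²/77 = 305.1688
Population variance = 305.1688 / 77 = 3.9632

3.96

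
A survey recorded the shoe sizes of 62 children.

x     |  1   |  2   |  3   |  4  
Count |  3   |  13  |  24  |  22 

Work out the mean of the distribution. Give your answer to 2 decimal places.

Values: 1, 2, 3, 4
Σfx = 3×1 + 13×2 + 24×3 + 22×4 = 189
n = Σf = 62
Mean = 189 / 62 = 3.0484

3.05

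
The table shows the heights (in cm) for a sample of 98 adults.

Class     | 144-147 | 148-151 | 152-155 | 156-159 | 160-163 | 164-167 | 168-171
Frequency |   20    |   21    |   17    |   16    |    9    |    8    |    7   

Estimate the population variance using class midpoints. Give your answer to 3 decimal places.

53.979

Midpoints: 145.5, 149.5, 153.5, 157.5, 161.5, 165.5, 169.5
n = 98, Σfm = 15143, mean = 154.5204
Σfm² = 2345192.5
Σf(m − x̄)² = Σfm² − (Σfm)²/n = 2345192.5 − 15143²/98 = 5289.9592
Population variance = 5289.9592 / 98 = 53.9792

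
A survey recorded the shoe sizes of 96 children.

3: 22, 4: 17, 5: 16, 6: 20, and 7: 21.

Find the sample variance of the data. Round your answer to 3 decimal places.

2.200

Values: 3, 4, 5, 6, 7
n = 96, Σfx = 481, mean = 5.0104
Σfx² = 2619
Σf(x − x̄)² = Σfx² − (Σfx)²/n = 2619 − 481²/96 = 208.9896
Sample variance = 208.9896 / 95 = 2.1999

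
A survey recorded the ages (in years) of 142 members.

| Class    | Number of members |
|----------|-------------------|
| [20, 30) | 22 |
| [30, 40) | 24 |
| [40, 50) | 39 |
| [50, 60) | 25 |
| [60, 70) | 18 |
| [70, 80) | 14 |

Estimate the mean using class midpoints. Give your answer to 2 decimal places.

47.46

Midpoints: 25, 35, 45, 55, 65, 75
Σfm = 22×25 + 24×35 + 39×45 + 25×55 + 18×65 + 14×75 = 6740
n = Σf = 142
Mean = 6740 / 142 = 47.4648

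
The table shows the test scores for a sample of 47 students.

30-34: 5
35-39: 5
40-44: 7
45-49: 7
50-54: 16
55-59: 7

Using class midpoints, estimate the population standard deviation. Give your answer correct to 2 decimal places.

7.85

Midpoints: 32, 37, 42, 47, 52, 57
n = 47, Σfm = 2199, mean = 46.7872
Σfm² = 105783
Σf(m − x̄)² = Σfm² − (Σfm)²/n = 105783 − 2199²/47 = 2897.8723
Population variance = 2897.8723 / 47 = 61.6569
Standard deviation = √61.6569 = 7.8522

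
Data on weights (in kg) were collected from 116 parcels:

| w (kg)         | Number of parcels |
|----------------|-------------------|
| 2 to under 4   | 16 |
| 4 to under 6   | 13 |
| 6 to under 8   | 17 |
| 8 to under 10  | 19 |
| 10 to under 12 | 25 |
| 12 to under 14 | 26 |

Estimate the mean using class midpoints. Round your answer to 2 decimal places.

Midpoints: 3, 5, 7, 9, 11, 13
Σfm = 16×3 + 13×5 + 17×7 + 19×9 + 25×11 + 26×13 = 1016
n = Σf = 116
Mean = 1016 / 116 = 8.7586

8.76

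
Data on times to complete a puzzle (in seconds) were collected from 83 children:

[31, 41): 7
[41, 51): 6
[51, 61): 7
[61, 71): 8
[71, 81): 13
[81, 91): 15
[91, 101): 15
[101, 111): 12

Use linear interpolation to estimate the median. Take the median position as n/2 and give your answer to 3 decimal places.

Cumulative frequencies: 7, 13, 20, 28, 41, 56, 71, 83
n = 83; position = n/2 = 41.5.
This falls in the class [81, 91): L = 81, F = 41, f = 15, h = 10.
Median ≈ 81 + ((41.5 − 41) / 15) × 10 = 81.3333

81.333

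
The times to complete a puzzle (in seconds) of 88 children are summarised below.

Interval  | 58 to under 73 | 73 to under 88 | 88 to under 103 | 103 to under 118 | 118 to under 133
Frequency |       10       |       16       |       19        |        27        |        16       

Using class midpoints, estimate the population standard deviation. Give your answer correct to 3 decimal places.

18.986

Midpoints: 65.5, 80.5, 95.5, 110.5, 125.5
n = 88, Σfm = 8749, mean = 99.4205
Σfm² = 901552
Σf(m − x̄)² = Σfm² − (Σfm)²/n = 901552 − 8749²/88 = 31722.4432
Population variance = 31722.4432 / 88 = 360.4823
Standard deviation = √360.4823 = 18.9864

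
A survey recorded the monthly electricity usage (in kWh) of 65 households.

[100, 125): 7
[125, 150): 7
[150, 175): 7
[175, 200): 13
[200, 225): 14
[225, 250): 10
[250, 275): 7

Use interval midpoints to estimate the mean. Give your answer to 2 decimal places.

192.50

Midpoints: 112.5, 137.5, 162.5, 187.5, 212.5, 237.5, 262.5
Σfm = 7×112.5 + 7×137.5 + 7×162.5 + 13×187.5 + 14×212.5 + 10×237.5 + 7×262.5 = 12512.5
n = Σf = 65
Mean = 12512.5 / 65 = 192.5000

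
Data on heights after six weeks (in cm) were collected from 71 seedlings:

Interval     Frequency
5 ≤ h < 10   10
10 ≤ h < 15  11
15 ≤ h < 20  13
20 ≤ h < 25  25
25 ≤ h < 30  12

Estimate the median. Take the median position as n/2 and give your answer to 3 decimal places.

20.300

Cumulative frequencies: 10, 21, 34, 59, 71
n = 71; position = n/2 = 35.5.
This falls in the class 20 ≤ h < 25: L = 20, F = 34, f = 25, h = 5.
Median ≈ 20 + ((35.5 − 34) / 25) × 5 = 20.3000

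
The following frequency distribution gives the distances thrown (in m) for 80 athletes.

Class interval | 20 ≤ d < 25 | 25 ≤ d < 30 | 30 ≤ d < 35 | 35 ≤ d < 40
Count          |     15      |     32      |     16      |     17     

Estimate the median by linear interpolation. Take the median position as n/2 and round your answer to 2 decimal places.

Cumulative frequencies: 15, 47, 63, 80
n = 80; position = n/2 = 40.
This falls in the class 25 ≤ d < 30: L = 25, F = 15, f = 32, h = 5.
Median ≈ 25 + ((40 − 15) / 32) × 5 = 28.9062

28.91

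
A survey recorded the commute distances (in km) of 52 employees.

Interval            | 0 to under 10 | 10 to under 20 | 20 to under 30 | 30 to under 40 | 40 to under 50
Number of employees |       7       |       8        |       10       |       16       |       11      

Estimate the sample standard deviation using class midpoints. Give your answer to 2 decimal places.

Midpoints: 5, 15, 25, 35, 45
n = 52, Σfm = 1460, mean = 28.0769
Σfm² = 50100
Σf(m − x̄)² = Σfm² − (Σfm)²/n = 50100 − 1460²/52 = 9107.6923
Sample variance = 9107.6923 / 51 = 178.5822
Standard deviation = √178.5822 = 13.3635

13.36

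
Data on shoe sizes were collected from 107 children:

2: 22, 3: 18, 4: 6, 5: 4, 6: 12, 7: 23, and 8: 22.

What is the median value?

Cumulative frequencies: 22, 40, 46, 50, 62, 85, 107
n = 107, so the median is the value in position (n+1)/2 = 54.
Position 54 falls at value 6.

6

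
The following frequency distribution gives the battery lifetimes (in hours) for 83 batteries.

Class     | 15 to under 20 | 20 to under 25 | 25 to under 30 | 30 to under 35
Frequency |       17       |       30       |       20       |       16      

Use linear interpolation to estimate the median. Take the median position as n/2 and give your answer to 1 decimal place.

24.1

Cumulative frequencies: 17, 47, 67, 83
n = 83; position = n/2 = 41.5.
This falls in the class 20 to under 25: L = 20, F = 17, f = 30, h = 5.
Median ≈ 20 + ((41.5 − 17) / 30) × 5 = 24.0833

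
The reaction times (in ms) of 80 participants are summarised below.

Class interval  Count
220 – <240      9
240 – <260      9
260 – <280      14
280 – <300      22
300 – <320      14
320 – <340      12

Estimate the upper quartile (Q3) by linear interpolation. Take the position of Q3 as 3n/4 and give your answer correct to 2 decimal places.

Cumulative frequencies: 9, 18, 32, 54, 68, 80
n = 80; position = 3n/4 = 60.
This falls in the class 300 – <320: L = 300, F = 54, f = 14, h = 20.
Upper quartile ≈ 300 + ((60 − 54) / 14) × 20 = 308.5714

308.57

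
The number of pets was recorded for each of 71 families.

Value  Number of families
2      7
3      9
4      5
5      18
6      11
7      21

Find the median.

5

Cumulative frequencies: 7, 16, 21, 39, 50, 71
n = 71, so the median is the value in position (n+1)/2 = 36.
Position 36 falls at value 5.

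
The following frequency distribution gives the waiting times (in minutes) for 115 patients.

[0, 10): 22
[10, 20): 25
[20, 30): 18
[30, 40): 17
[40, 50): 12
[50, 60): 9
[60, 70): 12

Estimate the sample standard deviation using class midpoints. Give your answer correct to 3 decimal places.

19.462

Midpoints: 5, 15, 25, 35, 45, 55, 65
n = 115, Σfm = 3345, mean = 29.0870
Σfm² = 140475
Σf(m − x̄)² = Σfm² − (Σfm)²/n = 140475 − 3345²/115 = 43179.1304
Sample variance = 43179.1304 / 114 = 378.7643
Standard deviation = √378.7643 = 19.4619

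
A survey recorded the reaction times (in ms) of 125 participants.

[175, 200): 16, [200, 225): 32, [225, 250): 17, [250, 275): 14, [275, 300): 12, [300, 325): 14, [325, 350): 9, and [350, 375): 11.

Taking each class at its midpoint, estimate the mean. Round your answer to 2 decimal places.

Midpoints: 187.5, 212.5, 237.5, 262.5, 287.5, 312.5, 337.5, 362.5
Σfm = 16×187.5 + 32×212.5 + 17×237.5 + 14×262.5 + 12×287.5 + 14×312.5 + 9×337.5 + 11×362.5 = 32362.5
n = Σf = 125
Mean = 32362.5 / 125 = 258.9000

258.90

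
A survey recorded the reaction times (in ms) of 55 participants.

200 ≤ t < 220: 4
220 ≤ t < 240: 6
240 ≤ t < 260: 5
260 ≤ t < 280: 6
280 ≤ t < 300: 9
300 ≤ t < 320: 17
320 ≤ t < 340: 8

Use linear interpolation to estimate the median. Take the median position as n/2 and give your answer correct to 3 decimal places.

294.444

Cumulative frequencies: 4, 10, 15, 21, 30, 47, 55
n = 55; position = n/2 = 27.5.
This falls in the class 280 ≤ t < 300: L = 280, F = 21, f = 9, h = 20.
Median ≈ 280 + ((27.5 − 21) / 9) × 20 = 294.4444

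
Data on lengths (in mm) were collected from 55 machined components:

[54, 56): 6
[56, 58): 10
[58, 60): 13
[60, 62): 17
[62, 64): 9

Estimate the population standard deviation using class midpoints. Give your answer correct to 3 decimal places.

2.471

Midpoints: 55, 57, 59, 61, 63
n = 55, Σfm = 3271, mean = 59.4727
Σfm² = 194871
Σf(m − x̄)² = Σfm² − (Σfm)²/n = 194871 − 3271²/55 = 335.7091
Population variance = 335.7091 / 55 = 6.1038
Standard deviation = √6.1038 = 2.4706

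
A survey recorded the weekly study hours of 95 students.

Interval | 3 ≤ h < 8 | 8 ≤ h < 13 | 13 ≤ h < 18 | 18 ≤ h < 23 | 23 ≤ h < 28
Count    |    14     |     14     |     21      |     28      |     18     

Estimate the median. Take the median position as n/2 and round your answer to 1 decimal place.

17.6

Cumulative frequencies: 14, 28, 49, 77, 95
n = 95; position = n/2 = 47.5.
This falls in the class 13 ≤ h < 18: L = 13, F = 28, f = 21, h = 5.
Median ≈ 13 + ((47.5 − 28) / 21) × 5 = 17.6429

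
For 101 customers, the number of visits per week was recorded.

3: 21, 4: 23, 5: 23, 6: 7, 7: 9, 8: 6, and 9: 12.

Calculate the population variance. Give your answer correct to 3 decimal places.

Values: 3, 4, 5, 6, 7, 8, 9
n = 101, Σfx = 531, mean = 5.2574
Σfx² = 3181
Σf(x − x̄)² = Σfx² − (Σfx)²/n = 3181 − 531²/101 = 389.3069
Population variance = 389.3069 / 101 = 3.8545

3.855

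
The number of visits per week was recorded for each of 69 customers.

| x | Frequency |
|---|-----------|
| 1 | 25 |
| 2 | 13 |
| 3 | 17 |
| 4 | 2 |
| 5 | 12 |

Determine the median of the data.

2

Cumulative frequencies: 25, 38, 55, 57, 69
n = 69, so the median is the value in position (n+1)/2 = 35.
Position 35 falls at value 2.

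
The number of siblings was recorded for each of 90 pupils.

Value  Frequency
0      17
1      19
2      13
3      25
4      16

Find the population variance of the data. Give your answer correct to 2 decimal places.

Values: 0, 1, 2, 3, 4
n = 90, Σfx = 184, mean = 2.0444
Σfx² = 552
Σf(x − x̄)² = Σfx² − (Σfx)²/n = 552 − 184²/90 = 175.8222
Population variance = 175.8222 / 90 = 1.9536

1.95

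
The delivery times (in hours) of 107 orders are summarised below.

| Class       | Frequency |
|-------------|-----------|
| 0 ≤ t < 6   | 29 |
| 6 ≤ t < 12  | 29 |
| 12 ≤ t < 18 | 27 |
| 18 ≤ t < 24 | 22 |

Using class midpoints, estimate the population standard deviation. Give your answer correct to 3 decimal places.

6.550

Midpoints: 3, 9, 15, 21
n = 107, Σfm = 1215, mean = 11.3551
Σfm² = 18387
Σf(m − x̄)² = Σfm² − (Σfm)²/n = 18387 − 1215²/107 = 4590.5047
Population variance = 4590.5047 / 107 = 42.9019
Standard deviation = √42.9019 = 6.5500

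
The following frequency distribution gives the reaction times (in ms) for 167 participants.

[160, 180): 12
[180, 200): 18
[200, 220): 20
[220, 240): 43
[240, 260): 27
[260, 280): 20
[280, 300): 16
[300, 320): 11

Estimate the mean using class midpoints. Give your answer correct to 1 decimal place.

238.0

Midpoints: 170, 190, 210, 230, 250, 270, 290, 310
Σfm = 12×170 + 18×190 + 20×210 + 43×230 + 27×250 + 20×270 + 16×290 + 11×310 = 39750
n = Σf = 167
Mean = 39750 / 167 = 238.0240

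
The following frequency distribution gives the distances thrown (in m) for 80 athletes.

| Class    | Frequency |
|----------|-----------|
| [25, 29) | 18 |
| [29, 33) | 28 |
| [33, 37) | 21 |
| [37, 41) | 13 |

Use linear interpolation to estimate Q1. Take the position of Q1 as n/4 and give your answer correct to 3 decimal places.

Cumulative frequencies: 18, 46, 67, 80
n = 80; position = n/4 = 20.
This falls in the class [29, 33): L = 29, F = 18, f = 28, h = 4.
Lower quartile ≈ 29 + ((20 − 18) / 28) × 4 = 29.2857

29.286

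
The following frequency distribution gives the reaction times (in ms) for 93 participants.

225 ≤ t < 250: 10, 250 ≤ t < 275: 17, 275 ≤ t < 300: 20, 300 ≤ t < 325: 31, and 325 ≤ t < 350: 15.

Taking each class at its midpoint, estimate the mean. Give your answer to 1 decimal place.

Midpoints: 237.5, 262.5, 287.5, 312.5, 337.5
Σfm = 10×237.5 + 17×262.5 + 20×287.5 + 31×312.5 + 15×337.5 = 27337.5
n = Σf = 93
Mean = 27337.5 / 93 = 293.9516

294.0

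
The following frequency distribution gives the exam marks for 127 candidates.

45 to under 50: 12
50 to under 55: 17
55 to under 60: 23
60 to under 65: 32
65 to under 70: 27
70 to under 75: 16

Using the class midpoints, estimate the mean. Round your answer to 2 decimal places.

Midpoints: 47.5, 52.5, 57.5, 62.5, 67.5, 72.5
Σfm = 12×47.5 + 17×52.5 + 23×57.5 + 32×62.5 + 27×67.5 + 16×72.5 = 7767.5
n = Σf = 127
Mean = 7767.5 / 127 = 61.1614

61.16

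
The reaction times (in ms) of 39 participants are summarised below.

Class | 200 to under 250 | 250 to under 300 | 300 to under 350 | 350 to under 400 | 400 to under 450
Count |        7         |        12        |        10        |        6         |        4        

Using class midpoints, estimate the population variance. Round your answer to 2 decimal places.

3737.67

Midpoints: 225, 275, 325, 375, 425
n = 39, Σfm = 12075, mean = 309.6154
Σfm² = 3884375
Σf(m − x̄)² = Σfm² − (Σfm)²/n = 3884375 − 12075²/39 = 145769.2308
Population variance = 145769.2308 / 39 = 3737.6726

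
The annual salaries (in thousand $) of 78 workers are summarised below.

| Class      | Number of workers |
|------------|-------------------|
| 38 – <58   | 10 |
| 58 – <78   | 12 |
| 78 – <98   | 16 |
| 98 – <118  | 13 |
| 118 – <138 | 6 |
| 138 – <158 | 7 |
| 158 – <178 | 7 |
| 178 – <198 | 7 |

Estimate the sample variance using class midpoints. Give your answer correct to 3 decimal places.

1885.648

Midpoints: 48, 68, 88, 108, 128, 148, 168, 188
n = 78, Σfm = 8404, mean = 107.7436
Σfm² = 1050672
Σf(m − x̄)² = Σfm² − (Σfm)²/n = 1050672 − 8404²/78 = 145194.8718
Sample variance = 145194.8718 / 77 = 1885.6477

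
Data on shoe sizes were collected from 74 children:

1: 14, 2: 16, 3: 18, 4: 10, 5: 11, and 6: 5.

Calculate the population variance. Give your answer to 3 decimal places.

2.309

Values: 1, 2, 3, 4, 5, 6
n = 74, Σfx = 225, mean = 3.0405
Σfx² = 855
Σf(x − x̄)² = Σfx² − (Σfx)²/n = 855 − 225²/74 = 170.8784
Population variance = 170.8784 / 74 = 2.3092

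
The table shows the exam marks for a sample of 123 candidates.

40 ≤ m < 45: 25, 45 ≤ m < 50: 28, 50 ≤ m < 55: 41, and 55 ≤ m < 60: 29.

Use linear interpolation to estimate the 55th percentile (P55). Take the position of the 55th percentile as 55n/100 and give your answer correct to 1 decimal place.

51.8

Cumulative frequencies: 25, 53, 94, 123
n = 123; position = 55n/100 = 67.65.
This falls in the class 50 ≤ m < 55: L = 50, F = 53, f = 41, h = 5.
55th percentile ≈ 50 + ((67.65 − 53) / 41) × 5 = 51.7866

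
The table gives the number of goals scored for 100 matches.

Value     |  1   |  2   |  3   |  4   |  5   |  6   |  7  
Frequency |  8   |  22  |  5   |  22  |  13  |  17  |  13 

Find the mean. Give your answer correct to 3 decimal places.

Values: 1, 2, 3, 4, 5, 6, 7
Σfx = 8×1 + 22×2 + 5×3 + 22×4 + 13×5 + 17×6 + 13×7 = 413
n = Σf = 100
Mean = 413 / 100 = 4.1300

4.130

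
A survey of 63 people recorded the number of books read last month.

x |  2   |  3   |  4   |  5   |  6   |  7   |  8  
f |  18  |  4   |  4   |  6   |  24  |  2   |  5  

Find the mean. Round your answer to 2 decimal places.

4.63

Values: 2, 3, 4, 5, 6, 7, 8
Σfx = 18×2 + 4×3 + 4×4 + 6×5 + 24×6 + 2×7 + 5×8 = 292
n = Σf = 63
Mean = 292 / 63 = 4.6349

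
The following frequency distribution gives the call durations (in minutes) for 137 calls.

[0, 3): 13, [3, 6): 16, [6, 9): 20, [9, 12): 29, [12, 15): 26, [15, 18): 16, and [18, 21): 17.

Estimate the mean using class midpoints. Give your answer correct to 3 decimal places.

10.894

Midpoints: 1.5, 4.5, 7.5, 10.5, 13.5, 16.5, 19.5
Σfm = 13×1.5 + 16×4.5 + 20×7.5 + 29×10.5 + 26×13.5 + 16×16.5 + 17×19.5 = 1492.5
n = Σf = 137
Mean = 1492.5 / 137 = 10.8942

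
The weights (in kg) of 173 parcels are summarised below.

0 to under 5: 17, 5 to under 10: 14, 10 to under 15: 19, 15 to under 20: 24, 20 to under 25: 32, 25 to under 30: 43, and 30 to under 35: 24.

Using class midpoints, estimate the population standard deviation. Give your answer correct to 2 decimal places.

Midpoints: 2.5, 7.5, 12.5, 17.5, 22.5, 27.5, 32.5
n = 173, Σfm = 3487.5, mean = 20.1590
Σfm² = 85281.25
Σf(m − x̄)² = Σfm² − (Σfm)²/n = 85281.25 − 3487.5²/173 = 14976.8786
Population variance = 14976.8786 / 173 = 86.5716
Standard deviation = √86.5716 = 9.3044

9.30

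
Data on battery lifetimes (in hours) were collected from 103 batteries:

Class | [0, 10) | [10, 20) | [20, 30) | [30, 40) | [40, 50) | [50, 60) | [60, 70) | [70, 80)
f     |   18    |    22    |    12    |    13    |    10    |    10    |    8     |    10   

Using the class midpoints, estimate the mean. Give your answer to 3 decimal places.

33.447

Midpoints: 5, 15, 25, 35, 45, 55, 65, 75
Σfm = 18×5 + 22×15 + 12×25 + 13×35 + 10×45 + 10×55 + 8×65 + 10×75 = 3445
n = Σf = 103
Mean = 3445 / 103 = 33.4466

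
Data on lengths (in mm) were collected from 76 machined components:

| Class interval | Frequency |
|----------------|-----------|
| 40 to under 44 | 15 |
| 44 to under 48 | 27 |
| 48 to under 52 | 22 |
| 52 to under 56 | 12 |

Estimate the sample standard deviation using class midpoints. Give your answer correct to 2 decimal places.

3.93

Midpoints: 42, 46, 50, 54
n = 76, Σfm = 3620, mean = 47.6316
Σfm² = 173584
Σf(m − x̄)² = Σfm² − (Σfm)²/n = 173584 − 3620²/76 = 1157.6842
Sample variance = 1157.6842 / 75 = 15.4358
Standard deviation = √15.4358 = 3.9288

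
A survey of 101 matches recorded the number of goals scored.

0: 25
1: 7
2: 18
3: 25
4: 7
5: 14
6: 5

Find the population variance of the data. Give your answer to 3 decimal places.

3.434

Values: 0, 1, 2, 3, 4, 5, 6
n = 101, Σfx = 246, mean = 2.4356
Σfx² = 946
Σf(x − x̄)² = Σfx² − (Σfx)²/n = 946 − 246²/101 = 346.8317
Population variance = 346.8317 / 101 = 3.4340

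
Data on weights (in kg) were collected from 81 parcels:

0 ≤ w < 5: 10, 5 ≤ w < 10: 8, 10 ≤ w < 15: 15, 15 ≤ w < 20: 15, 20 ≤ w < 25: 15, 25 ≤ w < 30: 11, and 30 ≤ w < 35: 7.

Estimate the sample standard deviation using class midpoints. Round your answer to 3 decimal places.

Midpoints: 2.5, 7.5, 12.5, 17.5, 22.5, 27.5, 32.5
n = 81, Σfm = 1402.5, mean = 17.3148
Σfm² = 30756.25
Σf(m − x̄)² = Σfm² − (Σfm)²/n = 30756.25 − 1402.5²/81 = 6472.2222
Sample variance = 6472.2222 / 80 = 80.9028
Standard deviation = √80.9028 = 8.9946

8.995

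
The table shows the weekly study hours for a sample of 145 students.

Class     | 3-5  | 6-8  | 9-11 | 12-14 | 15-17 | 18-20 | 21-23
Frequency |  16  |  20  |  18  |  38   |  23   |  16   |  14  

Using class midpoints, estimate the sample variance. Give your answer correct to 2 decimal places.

28.40

Midpoints: 4, 7, 10, 13, 16, 19, 22
n = 145, Σfm = 1858, mean = 12.8138
Σfm² = 27898
Σf(m − x̄)² = Σfm² − (Σfm)²/n = 27898 − 1858²/145 = 4089.9724
Sample variance = 4089.9724 / 144 = 28.4026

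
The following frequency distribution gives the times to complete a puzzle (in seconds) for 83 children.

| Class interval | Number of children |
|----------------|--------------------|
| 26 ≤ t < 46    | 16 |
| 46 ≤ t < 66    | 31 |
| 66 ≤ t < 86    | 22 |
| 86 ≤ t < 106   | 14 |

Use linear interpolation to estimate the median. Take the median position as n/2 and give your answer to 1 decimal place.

62.5

Cumulative frequencies: 16, 47, 69, 83
n = 83; position = n/2 = 41.5.
This falls in the class 46 ≤ t < 66: L = 46, F = 16, f = 31, h = 20.
Median ≈ 46 + ((41.5 − 16) / 31) × 20 = 62.4516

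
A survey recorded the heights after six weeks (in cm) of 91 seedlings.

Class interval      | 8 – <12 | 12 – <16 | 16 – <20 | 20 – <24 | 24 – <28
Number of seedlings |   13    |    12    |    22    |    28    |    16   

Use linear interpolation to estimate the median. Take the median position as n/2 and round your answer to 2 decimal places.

19.73

Cumulative frequencies: 13, 25, 47, 75, 91
n = 91; position = n/2 = 45.5.
This falls in the class 16 – <20: L = 16, F = 25, f = 22, h = 4.
Median ≈ 16 + ((45.5 − 25) / 22) × 4 = 19.7273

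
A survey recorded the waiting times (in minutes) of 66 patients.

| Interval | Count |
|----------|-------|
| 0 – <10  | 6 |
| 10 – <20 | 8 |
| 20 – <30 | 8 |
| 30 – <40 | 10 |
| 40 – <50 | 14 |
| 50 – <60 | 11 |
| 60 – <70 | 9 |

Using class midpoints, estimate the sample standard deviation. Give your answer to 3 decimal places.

Midpoints: 5, 15, 25, 35, 45, 55, 65
n = 66, Σfm = 2520, mean = 38.1818
Σfm² = 118850
Σf(m − x̄)² = Σfm² − (Σfm)²/n = 118850 − 2520²/66 = 22631.8182
Sample variance = 22631.8182 / 65 = 348.1818
Standard deviation = √348.1818 = 18.6596

18.660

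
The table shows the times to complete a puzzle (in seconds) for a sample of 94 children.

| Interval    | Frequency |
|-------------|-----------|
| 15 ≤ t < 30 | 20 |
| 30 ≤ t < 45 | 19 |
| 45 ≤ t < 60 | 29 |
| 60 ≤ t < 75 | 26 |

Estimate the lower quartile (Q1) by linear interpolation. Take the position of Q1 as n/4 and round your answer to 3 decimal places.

32.763

Cumulative frequencies: 20, 39, 68, 94
n = 94; position = n/4 = 23.5.
This falls in the class 30 ≤ t < 45: L = 30, F = 20, f = 19, h = 15.
Lower quartile ≈ 30 + ((23.5 − 20) / 19) × 15 = 32.7632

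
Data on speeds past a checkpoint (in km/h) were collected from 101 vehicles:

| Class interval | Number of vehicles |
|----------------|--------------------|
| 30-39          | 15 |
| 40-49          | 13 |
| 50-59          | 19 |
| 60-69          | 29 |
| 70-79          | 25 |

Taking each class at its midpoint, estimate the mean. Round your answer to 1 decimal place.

Midpoints: 34.5, 44.5, 54.5, 64.5, 74.5
Σfm = 15×34.5 + 13×44.5 + 19×54.5 + 29×64.5 + 25×74.5 = 5864.5
n = Σf = 101
Mean = 5864.5 / 101 = 58.0644

58.1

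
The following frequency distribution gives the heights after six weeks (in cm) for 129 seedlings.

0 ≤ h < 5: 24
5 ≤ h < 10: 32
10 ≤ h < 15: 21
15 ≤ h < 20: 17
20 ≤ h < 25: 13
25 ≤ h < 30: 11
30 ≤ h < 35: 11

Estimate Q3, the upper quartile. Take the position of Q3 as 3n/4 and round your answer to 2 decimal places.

21.06

Cumulative frequencies: 24, 56, 77, 94, 107, 118, 129
n = 129; position = 3n/4 = 96.75.
This falls in the class 20 ≤ h < 25: L = 20, F = 94, f = 13, h = 5.
Upper quartile ≈ 20 + ((96.75 − 94) / 13) × 5 = 21.0577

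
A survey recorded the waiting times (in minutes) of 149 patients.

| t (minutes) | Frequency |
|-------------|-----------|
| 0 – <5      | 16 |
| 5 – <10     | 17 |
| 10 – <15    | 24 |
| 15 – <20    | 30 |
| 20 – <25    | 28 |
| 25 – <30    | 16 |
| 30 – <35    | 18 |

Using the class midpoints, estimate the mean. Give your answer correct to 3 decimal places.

Midpoints: 2.5, 7.5, 12.5, 17.5, 22.5, 27.5, 32.5
Σfm = 16×2.5 + 17×7.5 + 24×12.5 + 30×17.5 + 28×22.5 + 16×27.5 + 18×32.5 = 2647.5
n = Σf = 149
Mean = 2647.5 / 149 = 17.7685

17.768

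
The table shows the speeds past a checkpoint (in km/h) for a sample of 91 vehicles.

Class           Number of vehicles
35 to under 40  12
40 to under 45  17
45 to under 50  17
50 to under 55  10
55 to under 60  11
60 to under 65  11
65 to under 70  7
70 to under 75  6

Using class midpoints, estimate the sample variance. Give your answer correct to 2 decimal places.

112.81

Midpoints: 37.5, 42.5, 47.5, 52.5, 57.5, 62.5, 67.5, 72.5
n = 91, Σfm = 4732.5, mean = 52.0055
Σfm² = 256268.75
Σf(m − x̄)² = Σfm² − (Σfm)²/n = 256268.75 − 4732.5²/91 = 10152.7473
Sample variance = 10152.7473 / 90 = 112.8083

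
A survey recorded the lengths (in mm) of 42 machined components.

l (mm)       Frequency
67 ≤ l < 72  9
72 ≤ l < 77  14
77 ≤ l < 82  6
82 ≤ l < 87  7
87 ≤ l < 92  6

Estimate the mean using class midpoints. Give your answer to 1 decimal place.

78.0

Midpoints: 69.5, 74.5, 79.5, 84.5, 89.5
Σfm = 9×69.5 + 14×74.5 + 6×79.5 + 7×84.5 + 6×89.5 = 3274
n = Σf = 42
Mean = 3274 / 42 = 77.9524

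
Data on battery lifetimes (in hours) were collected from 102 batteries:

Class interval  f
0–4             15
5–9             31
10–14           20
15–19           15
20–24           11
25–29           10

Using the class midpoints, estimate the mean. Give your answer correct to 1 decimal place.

12.3

Midpoints: 2, 7, 12, 17, 22, 27
Σfm = 15×2 + 31×7 + 20×12 + 15×17 + 11×22 + 10×27 = 1254
n = Σf = 102
Mean = 1254 / 102 = 12.2941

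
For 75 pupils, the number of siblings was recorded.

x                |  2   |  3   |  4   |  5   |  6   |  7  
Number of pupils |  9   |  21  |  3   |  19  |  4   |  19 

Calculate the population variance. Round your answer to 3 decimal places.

3.147

Values: 2, 3, 4, 5, 6, 7
n = 75, Σfx = 345, mean = 4.6000
Σfx² = 1823
Σf(x − x̄)² = Σfx² − (Σfx)²/n = 1823 − 345²/75 = 236.0000
Population variance = 236.0000 / 75 = 3.1467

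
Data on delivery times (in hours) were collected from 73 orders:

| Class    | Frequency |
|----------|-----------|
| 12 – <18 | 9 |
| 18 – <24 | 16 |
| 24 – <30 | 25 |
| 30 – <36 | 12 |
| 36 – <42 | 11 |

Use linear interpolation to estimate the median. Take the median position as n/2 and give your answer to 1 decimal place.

26.8

Cumulative frequencies: 9, 25, 50, 62, 73
n = 73; position = n/2 = 36.5.
This falls in the class 24 – <30: L = 24, F = 25, f = 25, h = 6.
Median ≈ 24 + ((36.5 − 25) / 25) × 6 = 26.7600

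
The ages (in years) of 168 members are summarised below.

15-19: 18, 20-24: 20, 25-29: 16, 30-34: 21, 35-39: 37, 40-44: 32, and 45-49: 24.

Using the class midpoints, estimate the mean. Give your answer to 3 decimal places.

33.875

Midpoints: 17, 22, 27, 32, 37, 42, 47
Σfm = 18×17 + 20×22 + 16×27 + 21×32 + 37×37 + 32×42 + 24×47 = 5691
n = Σf = 168
Mean = 5691 / 168 = 33.8750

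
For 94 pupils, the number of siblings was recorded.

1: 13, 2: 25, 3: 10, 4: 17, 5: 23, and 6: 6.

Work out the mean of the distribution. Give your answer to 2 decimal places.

3.32

Values: 1, 2, 3, 4, 5, 6
Σfx = 13×1 + 25×2 + 10×3 + 17×4 + 23×5 + 6×6 = 312
n = Σf = 94
Mean = 312 / 94 = 3.3191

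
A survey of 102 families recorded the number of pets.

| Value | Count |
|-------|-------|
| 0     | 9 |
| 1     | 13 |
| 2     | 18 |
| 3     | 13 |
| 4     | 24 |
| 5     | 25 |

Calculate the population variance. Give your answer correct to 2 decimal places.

2.70

Values: 0, 1, 2, 3, 4, 5
n = 102, Σfx = 309, mean = 3.0294
Σfx² = 1211
Σf(x − x̄)² = Σfx² − (Σfx)²/n = 1211 − 309²/102 = 274.9118
Population variance = 274.9118 / 102 = 2.6952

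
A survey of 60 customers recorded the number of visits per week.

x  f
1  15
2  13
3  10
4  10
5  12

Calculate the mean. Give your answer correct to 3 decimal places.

2.850

Values: 1, 2, 3, 4, 5
Σfx = 15×1 + 13×2 + 10×3 + 10×4 + 12×5 = 171
n = Σf = 60
Mean = 171 / 60 = 2.8500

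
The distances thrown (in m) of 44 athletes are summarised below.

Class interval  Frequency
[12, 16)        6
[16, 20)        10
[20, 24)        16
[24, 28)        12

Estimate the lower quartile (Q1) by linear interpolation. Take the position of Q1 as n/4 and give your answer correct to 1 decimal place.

Cumulative frequencies: 6, 16, 32, 44
n = 44; position = n/4 = 11.
This falls in the class [16, 20): L = 16, F = 6, f = 10, h = 4.
Lower quartile ≈ 16 + ((11 − 6) / 10) × 4 = 18.0000

18.0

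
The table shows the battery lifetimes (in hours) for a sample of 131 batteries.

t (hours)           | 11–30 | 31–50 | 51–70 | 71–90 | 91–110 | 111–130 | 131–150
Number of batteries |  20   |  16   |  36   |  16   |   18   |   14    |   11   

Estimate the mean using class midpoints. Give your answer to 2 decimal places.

73.02

Midpoints: 20.5, 40.5, 60.5, 80.5, 100.5, 120.5, 140.5
Σfm = 20×20.5 + 16×40.5 + 36×60.5 + 16×80.5 + 18×100.5 + 14×120.5 + 11×140.5 = 9565.5
n = Σf = 131
Mean = 9565.5 / 131 = 73.0191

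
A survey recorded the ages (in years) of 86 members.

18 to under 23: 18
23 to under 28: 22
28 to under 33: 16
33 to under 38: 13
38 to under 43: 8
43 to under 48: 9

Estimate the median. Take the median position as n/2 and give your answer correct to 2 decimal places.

28.94

Cumulative frequencies: 18, 40, 56, 69, 77, 86
n = 86; position = n/2 = 43.
This falls in the class 28 to under 33: L = 28, F = 40, f = 16, h = 5.
Median ≈ 28 + ((43 − 40) / 16) × 5 = 28.9375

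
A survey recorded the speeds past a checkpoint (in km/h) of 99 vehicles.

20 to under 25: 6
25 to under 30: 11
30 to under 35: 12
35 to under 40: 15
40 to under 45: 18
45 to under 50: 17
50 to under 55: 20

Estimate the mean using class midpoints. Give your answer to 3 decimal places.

40.530

Midpoints: 22.5, 27.5, 32.5, 37.5, 42.5, 47.5, 52.5
Σfm = 6×22.5 + 11×27.5 + 12×32.5 + 15×37.5 + 18×42.5 + 17×47.5 + 20×52.5 = 4012.5
n = Σf = 99
Mean = 4012.5 / 99 = 40.5303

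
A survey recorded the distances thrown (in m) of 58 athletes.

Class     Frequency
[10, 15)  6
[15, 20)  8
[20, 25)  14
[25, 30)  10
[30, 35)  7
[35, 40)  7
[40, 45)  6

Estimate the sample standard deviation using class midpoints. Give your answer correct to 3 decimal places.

Midpoints: 12.5, 17.5, 22.5, 27.5, 32.5, 37.5, 42.5
n = 58, Σfm = 1550, mean = 26.7241
Σfm² = 46112.5
Σf(m − x̄)² = Σfm² − (Σfm)²/n = 46112.5 − 1550²/58 = 4690.0862
Sample variance = 4690.0862 / 57 = 82.2822
Standard deviation = √82.2822 = 9.0710

9.071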